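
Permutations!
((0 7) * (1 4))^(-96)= (7)= [0, 1, 2, 3, 4, 5, 6, 7]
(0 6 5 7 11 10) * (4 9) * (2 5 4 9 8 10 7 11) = (0 6 4 8 10)(2 5 11 7) = [6, 1, 5, 3, 8, 11, 4, 2, 10, 9, 0, 7]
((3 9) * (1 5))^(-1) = (1 5)(3 9) = [0, 5, 2, 9, 4, 1, 6, 7, 8, 3]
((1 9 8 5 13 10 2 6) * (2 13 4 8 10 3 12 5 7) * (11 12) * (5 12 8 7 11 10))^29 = (1 9 5 4 7 2 6)(3 13 10)(8 11) = [0, 9, 6, 13, 7, 4, 1, 2, 11, 5, 3, 8, 12, 10]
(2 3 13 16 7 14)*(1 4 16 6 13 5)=[0, 4, 3, 5, 16, 1, 13, 14, 8, 9, 10, 11, 12, 6, 2, 15, 7]=(1 4 16 7 14 2 3 5)(6 13)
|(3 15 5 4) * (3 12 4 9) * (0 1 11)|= |(0 1 11)(3 15 5 9)(4 12)|= 12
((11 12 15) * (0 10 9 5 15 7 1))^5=(0 11 10 12 9 7 5 1 15)=[11, 15, 2, 3, 4, 1, 6, 5, 8, 7, 12, 10, 9, 13, 14, 0]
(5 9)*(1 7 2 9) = (1 7 2 9 5) = [0, 7, 9, 3, 4, 1, 6, 2, 8, 5]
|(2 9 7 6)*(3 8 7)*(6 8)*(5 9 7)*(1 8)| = 8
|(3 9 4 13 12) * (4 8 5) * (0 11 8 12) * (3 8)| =9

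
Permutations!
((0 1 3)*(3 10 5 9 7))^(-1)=(0 3 7 9 5 10 1)=[3, 0, 2, 7, 4, 10, 6, 9, 8, 5, 1]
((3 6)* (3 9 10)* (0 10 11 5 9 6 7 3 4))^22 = [10, 1, 2, 3, 0, 9, 6, 7, 8, 11, 4, 5] = (0 10 4)(5 9 11)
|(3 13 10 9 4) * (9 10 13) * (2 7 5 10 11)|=15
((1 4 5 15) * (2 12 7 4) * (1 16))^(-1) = [0, 16, 1, 3, 7, 4, 6, 12, 8, 9, 10, 11, 2, 13, 14, 5, 15] = (1 16 15 5 4 7 12 2)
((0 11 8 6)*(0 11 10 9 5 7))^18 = (11)(0 5 10 7 9) = [5, 1, 2, 3, 4, 10, 6, 9, 8, 0, 7, 11]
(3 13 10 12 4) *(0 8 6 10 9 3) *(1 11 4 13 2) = (0 8 6 10 12 13 9 3 2 1 11 4) = [8, 11, 1, 2, 0, 5, 10, 7, 6, 3, 12, 4, 13, 9]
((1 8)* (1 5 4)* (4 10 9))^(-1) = (1 4 9 10 5 8) = [0, 4, 2, 3, 9, 8, 6, 7, 1, 10, 5]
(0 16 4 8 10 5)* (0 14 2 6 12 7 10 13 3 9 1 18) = (0 16 4 8 13 3 9 1 18)(2 6 12 7 10 5 14) = [16, 18, 6, 9, 8, 14, 12, 10, 13, 1, 5, 11, 7, 3, 2, 15, 4, 17, 0]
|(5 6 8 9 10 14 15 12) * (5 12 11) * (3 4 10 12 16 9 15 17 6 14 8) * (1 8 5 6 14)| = 18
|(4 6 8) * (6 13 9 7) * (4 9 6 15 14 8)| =|(4 13 6)(7 15 14 8 9)| =15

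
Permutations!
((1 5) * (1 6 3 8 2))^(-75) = (1 3)(2 6)(5 8) = [0, 3, 6, 1, 4, 8, 2, 7, 5]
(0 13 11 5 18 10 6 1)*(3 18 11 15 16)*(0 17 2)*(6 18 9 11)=(0 13 15 16 3 9 11 5 6 1 17 2)(10 18)=[13, 17, 0, 9, 4, 6, 1, 7, 8, 11, 18, 5, 12, 15, 14, 16, 3, 2, 10]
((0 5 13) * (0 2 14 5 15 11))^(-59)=(0 15 11)(2 14 5 13)=[15, 1, 14, 3, 4, 13, 6, 7, 8, 9, 10, 0, 12, 2, 5, 11]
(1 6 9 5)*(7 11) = [0, 6, 2, 3, 4, 1, 9, 11, 8, 5, 10, 7] = (1 6 9 5)(7 11)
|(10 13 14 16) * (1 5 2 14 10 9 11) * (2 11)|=|(1 5 11)(2 14 16 9)(10 13)|=12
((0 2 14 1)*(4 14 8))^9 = (0 4)(1 8)(2 14) = [4, 8, 14, 3, 0, 5, 6, 7, 1, 9, 10, 11, 12, 13, 2]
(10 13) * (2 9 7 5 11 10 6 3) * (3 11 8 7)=(2 9 3)(5 8 7)(6 11 10 13)=[0, 1, 9, 2, 4, 8, 11, 5, 7, 3, 13, 10, 12, 6]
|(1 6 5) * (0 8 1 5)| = 4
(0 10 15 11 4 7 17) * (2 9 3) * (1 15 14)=(0 10 14 1 15 11 4 7 17)(2 9 3)=[10, 15, 9, 2, 7, 5, 6, 17, 8, 3, 14, 4, 12, 13, 1, 11, 16, 0]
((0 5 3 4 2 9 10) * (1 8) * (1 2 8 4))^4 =(0 4 10 1 9 3 2 5 8) =[4, 9, 5, 2, 10, 8, 6, 7, 0, 3, 1]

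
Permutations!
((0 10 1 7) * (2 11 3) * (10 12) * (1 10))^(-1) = (0 7 1 12)(2 3 11) = [7, 12, 3, 11, 4, 5, 6, 1, 8, 9, 10, 2, 0]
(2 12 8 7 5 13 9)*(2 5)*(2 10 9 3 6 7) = [0, 1, 12, 6, 4, 13, 7, 10, 2, 5, 9, 11, 8, 3] = (2 12 8)(3 6 7 10 9 5 13)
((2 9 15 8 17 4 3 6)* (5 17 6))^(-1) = [0, 1, 6, 4, 17, 3, 8, 7, 15, 2, 10, 11, 12, 13, 14, 9, 16, 5] = (2 6 8 15 9)(3 4 17 5)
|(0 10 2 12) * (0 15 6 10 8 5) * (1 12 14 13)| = |(0 8 5)(1 12 15 6 10 2 14 13)| = 24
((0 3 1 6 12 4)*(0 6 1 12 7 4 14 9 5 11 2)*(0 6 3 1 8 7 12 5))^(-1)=(0 9 14 12 6 2 11 5 3 4 7 8 1)=[9, 0, 11, 4, 7, 3, 2, 8, 1, 14, 10, 5, 6, 13, 12]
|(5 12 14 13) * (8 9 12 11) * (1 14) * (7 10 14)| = 10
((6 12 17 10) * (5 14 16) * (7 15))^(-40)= (17)(5 16 14)= [0, 1, 2, 3, 4, 16, 6, 7, 8, 9, 10, 11, 12, 13, 5, 15, 14, 17]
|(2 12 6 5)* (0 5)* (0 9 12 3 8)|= |(0 5 2 3 8)(6 9 12)|= 15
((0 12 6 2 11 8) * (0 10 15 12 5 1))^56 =(15)(0 1 5) =[1, 5, 2, 3, 4, 0, 6, 7, 8, 9, 10, 11, 12, 13, 14, 15]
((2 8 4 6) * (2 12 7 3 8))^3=(3 6)(4 7)(8 12)=[0, 1, 2, 6, 7, 5, 3, 4, 12, 9, 10, 11, 8]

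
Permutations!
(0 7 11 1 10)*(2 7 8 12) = (0 8 12 2 7 11 1 10) = [8, 10, 7, 3, 4, 5, 6, 11, 12, 9, 0, 1, 2]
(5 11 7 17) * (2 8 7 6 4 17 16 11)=(2 8 7 16 11 6 4 17 5)=[0, 1, 8, 3, 17, 2, 4, 16, 7, 9, 10, 6, 12, 13, 14, 15, 11, 5]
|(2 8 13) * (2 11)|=4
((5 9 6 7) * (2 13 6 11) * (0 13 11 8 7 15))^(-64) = (15) = [0, 1, 2, 3, 4, 5, 6, 7, 8, 9, 10, 11, 12, 13, 14, 15]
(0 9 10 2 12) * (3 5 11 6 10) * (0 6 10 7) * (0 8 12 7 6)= (0 9 3 5 11 10 2 7 8 12)= [9, 1, 7, 5, 4, 11, 6, 8, 12, 3, 2, 10, 0]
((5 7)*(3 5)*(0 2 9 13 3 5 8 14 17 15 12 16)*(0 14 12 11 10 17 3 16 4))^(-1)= (0 4 12 8 3 14 16 13 9 2)(5 7)(10 11 15 17)= [4, 1, 0, 14, 12, 7, 6, 5, 3, 2, 11, 15, 8, 9, 16, 17, 13, 10]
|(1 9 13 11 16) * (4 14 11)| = |(1 9 13 4 14 11 16)| = 7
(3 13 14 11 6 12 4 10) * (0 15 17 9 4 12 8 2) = [15, 1, 0, 13, 10, 5, 8, 7, 2, 4, 3, 6, 12, 14, 11, 17, 16, 9] = (0 15 17 9 4 10 3 13 14 11 6 8 2)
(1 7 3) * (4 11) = (1 7 3)(4 11) = [0, 7, 2, 1, 11, 5, 6, 3, 8, 9, 10, 4]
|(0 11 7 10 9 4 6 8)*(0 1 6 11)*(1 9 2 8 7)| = 9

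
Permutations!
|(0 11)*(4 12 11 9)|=5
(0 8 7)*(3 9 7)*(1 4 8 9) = (0 9 7)(1 4 8 3) = [9, 4, 2, 1, 8, 5, 6, 0, 3, 7]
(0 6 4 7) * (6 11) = (0 11 6 4 7) = [11, 1, 2, 3, 7, 5, 4, 0, 8, 9, 10, 6]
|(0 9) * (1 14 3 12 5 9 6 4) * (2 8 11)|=|(0 6 4 1 14 3 12 5 9)(2 8 11)|=9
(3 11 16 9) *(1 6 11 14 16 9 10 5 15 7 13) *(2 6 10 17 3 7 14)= [0, 10, 6, 2, 4, 15, 11, 13, 8, 7, 5, 9, 12, 1, 16, 14, 17, 3]= (1 10 5 15 14 16 17 3 2 6 11 9 7 13)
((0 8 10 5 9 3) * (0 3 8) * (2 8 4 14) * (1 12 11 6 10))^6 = [0, 9, 10, 3, 11, 1, 2, 7, 5, 12, 8, 14, 4, 13, 6] = (1 9 12 4 11 14 6 2 10 8 5)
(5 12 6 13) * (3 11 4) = (3 11 4)(5 12 6 13) = [0, 1, 2, 11, 3, 12, 13, 7, 8, 9, 10, 4, 6, 5]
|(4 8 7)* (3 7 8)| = 3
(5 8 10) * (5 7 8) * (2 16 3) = (2 16 3)(7 8 10) = [0, 1, 16, 2, 4, 5, 6, 8, 10, 9, 7, 11, 12, 13, 14, 15, 3]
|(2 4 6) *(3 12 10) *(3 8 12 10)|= 12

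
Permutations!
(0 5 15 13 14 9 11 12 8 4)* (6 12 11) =(0 5 15 13 14 9 6 12 8 4) =[5, 1, 2, 3, 0, 15, 12, 7, 4, 6, 10, 11, 8, 14, 9, 13]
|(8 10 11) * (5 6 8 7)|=6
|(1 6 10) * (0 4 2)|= 3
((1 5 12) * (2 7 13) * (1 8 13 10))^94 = (1 7 13 12)(2 8 5 10) = [0, 7, 8, 3, 4, 10, 6, 13, 5, 9, 2, 11, 1, 12]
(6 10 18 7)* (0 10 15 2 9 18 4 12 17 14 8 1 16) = (0 10 4 12 17 14 8 1 16)(2 9 18 7 6 15) = [10, 16, 9, 3, 12, 5, 15, 6, 1, 18, 4, 11, 17, 13, 8, 2, 0, 14, 7]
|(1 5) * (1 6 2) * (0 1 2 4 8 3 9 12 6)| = 6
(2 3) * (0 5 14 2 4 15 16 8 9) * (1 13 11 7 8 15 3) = [5, 13, 1, 4, 3, 14, 6, 8, 9, 0, 10, 7, 12, 11, 2, 16, 15] = (0 5 14 2 1 13 11 7 8 9)(3 4)(15 16)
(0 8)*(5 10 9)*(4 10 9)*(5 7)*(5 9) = (0 8)(4 10)(7 9) = [8, 1, 2, 3, 10, 5, 6, 9, 0, 7, 4]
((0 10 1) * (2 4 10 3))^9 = (0 4)(1 2)(3 10) = [4, 2, 1, 10, 0, 5, 6, 7, 8, 9, 3]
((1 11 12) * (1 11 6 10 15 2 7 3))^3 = [0, 15, 1, 10, 4, 5, 2, 6, 8, 9, 7, 12, 11, 13, 14, 3] = (1 15 3 10 7 6 2)(11 12)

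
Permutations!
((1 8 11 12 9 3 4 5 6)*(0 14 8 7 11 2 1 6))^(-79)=(0 7 4 2 9 14 11 5 1 3 8 12)=[7, 3, 9, 8, 2, 1, 6, 4, 12, 14, 10, 5, 0, 13, 11]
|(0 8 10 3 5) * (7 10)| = 6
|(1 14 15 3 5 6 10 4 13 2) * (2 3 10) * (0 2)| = 11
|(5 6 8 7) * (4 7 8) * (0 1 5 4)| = 4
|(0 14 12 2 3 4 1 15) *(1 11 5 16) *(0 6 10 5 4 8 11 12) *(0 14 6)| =|(0 6 10 5 16 1 15)(2 3 8 11 4 12)| =42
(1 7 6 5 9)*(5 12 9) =(1 7 6 12 9) =[0, 7, 2, 3, 4, 5, 12, 6, 8, 1, 10, 11, 9]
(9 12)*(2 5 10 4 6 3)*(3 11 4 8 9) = [0, 1, 5, 2, 6, 10, 11, 7, 9, 12, 8, 4, 3] = (2 5 10 8 9 12 3)(4 6 11)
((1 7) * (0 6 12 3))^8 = (12) = [0, 1, 2, 3, 4, 5, 6, 7, 8, 9, 10, 11, 12]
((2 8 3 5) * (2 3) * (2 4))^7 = (2 8 4)(3 5) = [0, 1, 8, 5, 2, 3, 6, 7, 4]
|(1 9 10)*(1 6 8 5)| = 6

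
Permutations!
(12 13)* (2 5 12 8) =[0, 1, 5, 3, 4, 12, 6, 7, 2, 9, 10, 11, 13, 8] =(2 5 12 13 8)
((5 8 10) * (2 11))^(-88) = (11)(5 10 8) = [0, 1, 2, 3, 4, 10, 6, 7, 5, 9, 8, 11]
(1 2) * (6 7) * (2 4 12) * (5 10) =[0, 4, 1, 3, 12, 10, 7, 6, 8, 9, 5, 11, 2] =(1 4 12 2)(5 10)(6 7)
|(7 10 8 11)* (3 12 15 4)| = |(3 12 15 4)(7 10 8 11)| = 4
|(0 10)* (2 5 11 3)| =4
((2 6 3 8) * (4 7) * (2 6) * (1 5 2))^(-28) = (1 2 5)(3 6 8) = [0, 2, 5, 6, 4, 1, 8, 7, 3]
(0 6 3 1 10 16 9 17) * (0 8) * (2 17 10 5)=(0 6 3 1 5 2 17 8)(9 10 16)=[6, 5, 17, 1, 4, 2, 3, 7, 0, 10, 16, 11, 12, 13, 14, 15, 9, 8]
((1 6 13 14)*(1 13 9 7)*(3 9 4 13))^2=(1 4 14 9)(3 7 6 13)=[0, 4, 2, 7, 14, 5, 13, 6, 8, 1, 10, 11, 12, 3, 9]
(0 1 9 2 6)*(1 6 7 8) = (0 6)(1 9 2 7 8) = [6, 9, 7, 3, 4, 5, 0, 8, 1, 2]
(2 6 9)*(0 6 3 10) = [6, 1, 3, 10, 4, 5, 9, 7, 8, 2, 0] = (0 6 9 2 3 10)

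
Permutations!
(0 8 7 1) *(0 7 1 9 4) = (0 8 1 7 9 4) = [8, 7, 2, 3, 0, 5, 6, 9, 1, 4]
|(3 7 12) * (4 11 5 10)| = |(3 7 12)(4 11 5 10)| = 12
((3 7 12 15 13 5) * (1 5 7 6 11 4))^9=(1 6)(3 4)(5 11)(7 12 15 13)=[0, 6, 2, 4, 3, 11, 1, 12, 8, 9, 10, 5, 15, 7, 14, 13]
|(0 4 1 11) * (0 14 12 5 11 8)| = |(0 4 1 8)(5 11 14 12)| = 4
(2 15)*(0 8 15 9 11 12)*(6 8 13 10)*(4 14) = [13, 1, 9, 3, 14, 5, 8, 7, 15, 11, 6, 12, 0, 10, 4, 2] = (0 13 10 6 8 15 2 9 11 12)(4 14)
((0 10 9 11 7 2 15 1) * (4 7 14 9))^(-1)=(0 1 15 2 7 4 10)(9 14 11)=[1, 15, 7, 3, 10, 5, 6, 4, 8, 14, 0, 9, 12, 13, 11, 2]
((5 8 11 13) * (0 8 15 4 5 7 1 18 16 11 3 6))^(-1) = [6, 7, 2, 8, 15, 4, 3, 13, 0, 9, 10, 16, 12, 11, 14, 5, 18, 17, 1] = (0 6 3 8)(1 7 13 11 16 18)(4 15 5)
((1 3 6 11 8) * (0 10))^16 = (1 3 6 11 8) = [0, 3, 2, 6, 4, 5, 11, 7, 1, 9, 10, 8]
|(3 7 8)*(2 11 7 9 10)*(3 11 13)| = 15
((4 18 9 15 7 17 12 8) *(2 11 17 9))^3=(2 12 18 17 4 11 8)=[0, 1, 12, 3, 11, 5, 6, 7, 2, 9, 10, 8, 18, 13, 14, 15, 16, 4, 17]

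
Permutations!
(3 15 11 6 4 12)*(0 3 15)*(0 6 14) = (0 3 6 4 12 15 11 14) = [3, 1, 2, 6, 12, 5, 4, 7, 8, 9, 10, 14, 15, 13, 0, 11]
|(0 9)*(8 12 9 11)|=5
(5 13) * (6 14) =[0, 1, 2, 3, 4, 13, 14, 7, 8, 9, 10, 11, 12, 5, 6] =(5 13)(6 14)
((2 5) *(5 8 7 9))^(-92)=(2 9 8 5 7)=[0, 1, 9, 3, 4, 7, 6, 2, 5, 8]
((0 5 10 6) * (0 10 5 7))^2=(10)=[0, 1, 2, 3, 4, 5, 6, 7, 8, 9, 10]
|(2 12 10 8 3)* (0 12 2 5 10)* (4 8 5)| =|(0 12)(3 4 8)(5 10)| =6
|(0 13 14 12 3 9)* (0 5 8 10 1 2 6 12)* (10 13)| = |(0 10 1 2 6 12 3 9 5 8 13 14)| = 12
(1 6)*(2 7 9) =[0, 6, 7, 3, 4, 5, 1, 9, 8, 2] =(1 6)(2 7 9)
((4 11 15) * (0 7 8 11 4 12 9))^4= (0 15 7 12 8 9 11)= [15, 1, 2, 3, 4, 5, 6, 12, 9, 11, 10, 0, 8, 13, 14, 7]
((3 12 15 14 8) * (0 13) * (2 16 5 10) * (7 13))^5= (0 13 7)(2 16 5 10)= [13, 1, 16, 3, 4, 10, 6, 0, 8, 9, 2, 11, 12, 7, 14, 15, 5]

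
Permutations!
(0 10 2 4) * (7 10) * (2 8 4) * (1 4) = (0 7 10 8 1 4) = [7, 4, 2, 3, 0, 5, 6, 10, 1, 9, 8]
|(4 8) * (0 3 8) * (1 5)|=|(0 3 8 4)(1 5)|=4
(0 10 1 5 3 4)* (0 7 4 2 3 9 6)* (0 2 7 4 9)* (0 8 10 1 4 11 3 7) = (0 1 5 8 10 4 11 3)(2 7 9 6) = [1, 5, 7, 0, 11, 8, 2, 9, 10, 6, 4, 3]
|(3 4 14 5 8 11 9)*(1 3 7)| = |(1 3 4 14 5 8 11 9 7)| = 9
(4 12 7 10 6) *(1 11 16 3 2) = (1 11 16 3 2)(4 12 7 10 6) = [0, 11, 1, 2, 12, 5, 4, 10, 8, 9, 6, 16, 7, 13, 14, 15, 3]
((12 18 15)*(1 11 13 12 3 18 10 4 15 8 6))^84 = (1 3 12 6 15 13 8 4 11 18 10) = [0, 3, 2, 12, 11, 5, 15, 7, 4, 9, 1, 18, 6, 8, 14, 13, 16, 17, 10]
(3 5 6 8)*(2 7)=(2 7)(3 5 6 8)=[0, 1, 7, 5, 4, 6, 8, 2, 3]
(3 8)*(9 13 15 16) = (3 8)(9 13 15 16) = [0, 1, 2, 8, 4, 5, 6, 7, 3, 13, 10, 11, 12, 15, 14, 16, 9]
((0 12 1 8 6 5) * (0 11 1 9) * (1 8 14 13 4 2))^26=(0 9 12)(1 14 13 4 2)(5 8)(6 11)=[9, 14, 1, 3, 2, 8, 11, 7, 5, 12, 10, 6, 0, 4, 13]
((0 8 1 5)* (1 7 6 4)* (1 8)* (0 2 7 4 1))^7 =[0, 2, 6, 3, 8, 7, 5, 1, 4] =(1 2 6 5 7)(4 8)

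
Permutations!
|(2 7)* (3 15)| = 2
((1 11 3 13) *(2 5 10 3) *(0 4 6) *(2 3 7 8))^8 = (13)(0 6 4)(2 7 5 8 10) = [6, 1, 7, 3, 0, 8, 4, 5, 10, 9, 2, 11, 12, 13]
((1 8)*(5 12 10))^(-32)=(5 12 10)=[0, 1, 2, 3, 4, 12, 6, 7, 8, 9, 5, 11, 10]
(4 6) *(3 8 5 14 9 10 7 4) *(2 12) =(2 12)(3 8 5 14 9 10 7 4 6) =[0, 1, 12, 8, 6, 14, 3, 4, 5, 10, 7, 11, 2, 13, 9]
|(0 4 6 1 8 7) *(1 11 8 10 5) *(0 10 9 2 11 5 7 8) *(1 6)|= 6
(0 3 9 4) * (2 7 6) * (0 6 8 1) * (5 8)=(0 3 9 4 6 2 7 5 8 1)=[3, 0, 7, 9, 6, 8, 2, 5, 1, 4]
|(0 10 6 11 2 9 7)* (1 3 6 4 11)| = |(0 10 4 11 2 9 7)(1 3 6)| = 21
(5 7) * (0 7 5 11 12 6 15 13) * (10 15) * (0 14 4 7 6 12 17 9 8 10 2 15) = [6, 1, 15, 3, 7, 5, 2, 11, 10, 8, 0, 17, 12, 14, 4, 13, 16, 9] = (0 6 2 15 13 14 4 7 11 17 9 8 10)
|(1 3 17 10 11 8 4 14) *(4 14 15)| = |(1 3 17 10 11 8 14)(4 15)| = 14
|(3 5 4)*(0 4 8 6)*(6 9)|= |(0 4 3 5 8 9 6)|= 7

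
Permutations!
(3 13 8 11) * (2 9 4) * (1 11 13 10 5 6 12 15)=[0, 11, 9, 10, 2, 6, 12, 7, 13, 4, 5, 3, 15, 8, 14, 1]=(1 11 3 10 5 6 12 15)(2 9 4)(8 13)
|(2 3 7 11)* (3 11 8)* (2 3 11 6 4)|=12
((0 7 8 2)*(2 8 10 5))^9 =[2, 1, 5, 3, 4, 10, 6, 0, 8, 9, 7] =(0 2 5 10 7)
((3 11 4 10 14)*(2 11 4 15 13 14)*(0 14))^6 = [11, 1, 3, 13, 0, 5, 6, 7, 8, 9, 14, 4, 12, 2, 15, 10] = (0 11 4)(2 3 13)(10 14 15)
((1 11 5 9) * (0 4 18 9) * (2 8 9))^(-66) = (0 1 2)(4 11 8)(5 9 18) = [1, 2, 0, 3, 11, 9, 6, 7, 4, 18, 10, 8, 12, 13, 14, 15, 16, 17, 5]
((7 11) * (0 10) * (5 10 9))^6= (11)(0 5)(9 10)= [5, 1, 2, 3, 4, 0, 6, 7, 8, 10, 9, 11]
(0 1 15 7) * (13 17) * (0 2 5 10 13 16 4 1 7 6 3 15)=(0 7 2 5 10 13 17 16 4 1)(3 15 6)=[7, 0, 5, 15, 1, 10, 3, 2, 8, 9, 13, 11, 12, 17, 14, 6, 4, 16]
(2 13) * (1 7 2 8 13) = (1 7 2)(8 13) = [0, 7, 1, 3, 4, 5, 6, 2, 13, 9, 10, 11, 12, 8]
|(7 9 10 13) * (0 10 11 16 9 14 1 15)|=21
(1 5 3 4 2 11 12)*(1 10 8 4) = (1 5 3)(2 11 12 10 8 4) = [0, 5, 11, 1, 2, 3, 6, 7, 4, 9, 8, 12, 10]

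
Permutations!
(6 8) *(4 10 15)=(4 10 15)(6 8)=[0, 1, 2, 3, 10, 5, 8, 7, 6, 9, 15, 11, 12, 13, 14, 4]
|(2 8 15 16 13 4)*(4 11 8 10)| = |(2 10 4)(8 15 16 13 11)| = 15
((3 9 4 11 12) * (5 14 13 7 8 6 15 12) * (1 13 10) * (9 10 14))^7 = (1 3 15 8 13 10 12 6 7)(4 9 5 11) = [0, 3, 2, 15, 9, 11, 7, 1, 13, 5, 12, 4, 6, 10, 14, 8]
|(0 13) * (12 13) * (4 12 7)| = |(0 7 4 12 13)| = 5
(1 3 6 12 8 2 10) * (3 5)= (1 5 3 6 12 8 2 10)= [0, 5, 10, 6, 4, 3, 12, 7, 2, 9, 1, 11, 8]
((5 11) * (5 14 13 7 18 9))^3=(5 13 9 14 18 11 7)=[0, 1, 2, 3, 4, 13, 6, 5, 8, 14, 10, 7, 12, 9, 18, 15, 16, 17, 11]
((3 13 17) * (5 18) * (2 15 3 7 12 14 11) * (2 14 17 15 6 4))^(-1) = (2 4 6)(3 15 13)(5 18)(7 17 12)(11 14) = [0, 1, 4, 15, 6, 18, 2, 17, 8, 9, 10, 14, 7, 3, 11, 13, 16, 12, 5]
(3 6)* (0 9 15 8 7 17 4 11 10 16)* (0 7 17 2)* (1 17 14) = [9, 17, 0, 6, 11, 5, 3, 2, 14, 15, 16, 10, 12, 13, 1, 8, 7, 4] = (0 9 15 8 14 1 17 4 11 10 16 7 2)(3 6)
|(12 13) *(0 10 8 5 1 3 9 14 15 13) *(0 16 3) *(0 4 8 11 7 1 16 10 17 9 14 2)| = 52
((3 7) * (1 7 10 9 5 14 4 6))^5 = (1 5 7 14 3 4 10 6 9) = [0, 5, 2, 4, 10, 7, 9, 14, 8, 1, 6, 11, 12, 13, 3]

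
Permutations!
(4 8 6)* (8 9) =[0, 1, 2, 3, 9, 5, 4, 7, 6, 8] =(4 9 8 6)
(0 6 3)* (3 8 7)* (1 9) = (0 6 8 7 3)(1 9) = [6, 9, 2, 0, 4, 5, 8, 3, 7, 1]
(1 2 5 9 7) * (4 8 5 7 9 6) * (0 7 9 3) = [7, 2, 9, 0, 8, 6, 4, 1, 5, 3] = (0 7 1 2 9 3)(4 8 5 6)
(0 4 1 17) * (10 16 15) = [4, 17, 2, 3, 1, 5, 6, 7, 8, 9, 16, 11, 12, 13, 14, 10, 15, 0] = (0 4 1 17)(10 16 15)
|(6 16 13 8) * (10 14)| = |(6 16 13 8)(10 14)| = 4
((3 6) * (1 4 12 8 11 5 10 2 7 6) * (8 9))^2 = (1 12 8 5 2 6)(3 4 9 11 10 7) = [0, 12, 6, 4, 9, 2, 1, 3, 5, 11, 7, 10, 8]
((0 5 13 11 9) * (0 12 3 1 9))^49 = (0 5 13 11)(1 9 12 3) = [5, 9, 2, 1, 4, 13, 6, 7, 8, 12, 10, 0, 3, 11]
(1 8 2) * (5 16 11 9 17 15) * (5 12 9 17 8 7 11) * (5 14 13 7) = (1 5 16 14 13 7 11 17 15 12 9 8 2) = [0, 5, 1, 3, 4, 16, 6, 11, 2, 8, 10, 17, 9, 7, 13, 12, 14, 15]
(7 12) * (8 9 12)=[0, 1, 2, 3, 4, 5, 6, 8, 9, 12, 10, 11, 7]=(7 8 9 12)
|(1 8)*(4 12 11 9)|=|(1 8)(4 12 11 9)|=4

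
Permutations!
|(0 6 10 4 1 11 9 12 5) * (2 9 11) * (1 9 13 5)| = 10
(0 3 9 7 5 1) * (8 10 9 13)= [3, 0, 2, 13, 4, 1, 6, 5, 10, 7, 9, 11, 12, 8]= (0 3 13 8 10 9 7 5 1)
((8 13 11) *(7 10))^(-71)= (7 10)(8 13 11)= [0, 1, 2, 3, 4, 5, 6, 10, 13, 9, 7, 8, 12, 11]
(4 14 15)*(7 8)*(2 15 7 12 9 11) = [0, 1, 15, 3, 14, 5, 6, 8, 12, 11, 10, 2, 9, 13, 7, 4] = (2 15 4 14 7 8 12 9 11)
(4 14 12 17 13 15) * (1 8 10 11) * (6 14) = [0, 8, 2, 3, 6, 5, 14, 7, 10, 9, 11, 1, 17, 15, 12, 4, 16, 13] = (1 8 10 11)(4 6 14 12 17 13 15)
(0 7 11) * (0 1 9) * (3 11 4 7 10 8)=(0 10 8 3 11 1 9)(4 7)=[10, 9, 2, 11, 7, 5, 6, 4, 3, 0, 8, 1]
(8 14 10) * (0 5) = (0 5)(8 14 10) = [5, 1, 2, 3, 4, 0, 6, 7, 14, 9, 8, 11, 12, 13, 10]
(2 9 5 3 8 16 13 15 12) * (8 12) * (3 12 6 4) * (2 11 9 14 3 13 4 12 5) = (2 14 3 6 12 11 9)(4 13 15 8 16) = [0, 1, 14, 6, 13, 5, 12, 7, 16, 2, 10, 9, 11, 15, 3, 8, 4]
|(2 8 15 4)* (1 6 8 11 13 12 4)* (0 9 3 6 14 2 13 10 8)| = |(0 9 3 6)(1 14 2 11 10 8 15)(4 13 12)| = 84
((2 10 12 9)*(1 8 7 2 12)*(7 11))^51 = (1 7)(2 8)(9 12)(10 11) = [0, 7, 8, 3, 4, 5, 6, 1, 2, 12, 11, 10, 9]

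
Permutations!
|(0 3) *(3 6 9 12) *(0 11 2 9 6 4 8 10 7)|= |(0 4 8 10 7)(2 9 12 3 11)|= 5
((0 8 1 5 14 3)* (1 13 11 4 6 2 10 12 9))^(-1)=(0 3 14 5 1 9 12 10 2 6 4 11 13 8)=[3, 9, 6, 14, 11, 1, 4, 7, 0, 12, 2, 13, 10, 8, 5]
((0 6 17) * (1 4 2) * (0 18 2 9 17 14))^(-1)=(0 14 6)(1 2 18 17 9 4)=[14, 2, 18, 3, 1, 5, 0, 7, 8, 4, 10, 11, 12, 13, 6, 15, 16, 9, 17]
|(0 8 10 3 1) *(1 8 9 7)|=|(0 9 7 1)(3 8 10)|=12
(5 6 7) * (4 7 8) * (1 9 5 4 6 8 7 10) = (1 9 5 8 6 7 4 10) = [0, 9, 2, 3, 10, 8, 7, 4, 6, 5, 1]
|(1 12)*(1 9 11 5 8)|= 6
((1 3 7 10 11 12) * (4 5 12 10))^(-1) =(1 12 5 4 7 3)(10 11) =[0, 12, 2, 1, 7, 4, 6, 3, 8, 9, 11, 10, 5]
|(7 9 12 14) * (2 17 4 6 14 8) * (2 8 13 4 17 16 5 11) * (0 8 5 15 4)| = 14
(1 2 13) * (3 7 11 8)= (1 2 13)(3 7 11 8)= [0, 2, 13, 7, 4, 5, 6, 11, 3, 9, 10, 8, 12, 1]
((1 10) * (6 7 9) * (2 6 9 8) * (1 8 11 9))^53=[0, 7, 1, 3, 4, 5, 10, 8, 9, 6, 11, 2]=(1 7 8 9 6 10 11 2)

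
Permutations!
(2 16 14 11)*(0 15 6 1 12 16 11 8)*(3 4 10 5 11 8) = (0 15 6 1 12 16 14 3 4 10 5 11 2 8) = [15, 12, 8, 4, 10, 11, 1, 7, 0, 9, 5, 2, 16, 13, 3, 6, 14]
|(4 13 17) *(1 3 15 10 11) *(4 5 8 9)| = 30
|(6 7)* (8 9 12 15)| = 4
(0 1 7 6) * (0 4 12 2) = (0 1 7 6 4 12 2) = [1, 7, 0, 3, 12, 5, 4, 6, 8, 9, 10, 11, 2]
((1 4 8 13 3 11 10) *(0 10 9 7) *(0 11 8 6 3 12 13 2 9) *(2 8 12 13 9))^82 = (13)(0 1 6 12 7)(3 9 11 10 4) = [1, 6, 2, 9, 3, 5, 12, 0, 8, 11, 4, 10, 7, 13]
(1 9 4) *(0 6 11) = [6, 9, 2, 3, 1, 5, 11, 7, 8, 4, 10, 0] = (0 6 11)(1 9 4)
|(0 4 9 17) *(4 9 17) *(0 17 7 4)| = |(17)(0 9)(4 7)| = 2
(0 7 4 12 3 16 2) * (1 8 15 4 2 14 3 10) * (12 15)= (0 7 2)(1 8 12 10)(3 16 14)(4 15)= [7, 8, 0, 16, 15, 5, 6, 2, 12, 9, 1, 11, 10, 13, 3, 4, 14]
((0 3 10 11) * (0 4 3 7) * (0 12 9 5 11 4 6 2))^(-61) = [9, 1, 12, 4, 10, 2, 7, 5, 8, 6, 3, 0, 11] = (0 9 6 7 5 2 12 11)(3 4 10)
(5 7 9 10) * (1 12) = (1 12)(5 7 9 10) = [0, 12, 2, 3, 4, 7, 6, 9, 8, 10, 5, 11, 1]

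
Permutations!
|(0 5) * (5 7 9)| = 4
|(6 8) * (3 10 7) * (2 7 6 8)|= 5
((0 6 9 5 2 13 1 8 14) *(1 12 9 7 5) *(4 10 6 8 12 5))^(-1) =(0 14 8)(1 9 12)(2 5 13)(4 7 6 10) =[14, 9, 5, 3, 7, 13, 10, 6, 0, 12, 4, 11, 1, 2, 8]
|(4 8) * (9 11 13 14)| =|(4 8)(9 11 13 14)| =4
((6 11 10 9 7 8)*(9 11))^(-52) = (11) = [0, 1, 2, 3, 4, 5, 6, 7, 8, 9, 10, 11]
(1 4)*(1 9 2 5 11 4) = (2 5 11 4 9) = [0, 1, 5, 3, 9, 11, 6, 7, 8, 2, 10, 4]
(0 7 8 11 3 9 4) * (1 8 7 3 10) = (0 3 9 4)(1 8 11 10) = [3, 8, 2, 9, 0, 5, 6, 7, 11, 4, 1, 10]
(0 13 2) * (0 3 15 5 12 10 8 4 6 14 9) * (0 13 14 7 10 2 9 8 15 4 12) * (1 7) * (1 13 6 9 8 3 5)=(0 14 3 4 9 6 13 8 12 2 5)(1 7 10 15)=[14, 7, 5, 4, 9, 0, 13, 10, 12, 6, 15, 11, 2, 8, 3, 1]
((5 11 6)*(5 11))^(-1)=(6 11)=[0, 1, 2, 3, 4, 5, 11, 7, 8, 9, 10, 6]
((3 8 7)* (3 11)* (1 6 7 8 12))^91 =(1 6 7 11 3 12) =[0, 6, 2, 12, 4, 5, 7, 11, 8, 9, 10, 3, 1]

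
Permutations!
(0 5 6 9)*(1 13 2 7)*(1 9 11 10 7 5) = (0 1 13 2 5 6 11 10 7 9) = [1, 13, 5, 3, 4, 6, 11, 9, 8, 0, 7, 10, 12, 2]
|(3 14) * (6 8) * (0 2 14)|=4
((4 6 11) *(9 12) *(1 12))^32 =(1 9 12)(4 11 6) =[0, 9, 2, 3, 11, 5, 4, 7, 8, 12, 10, 6, 1]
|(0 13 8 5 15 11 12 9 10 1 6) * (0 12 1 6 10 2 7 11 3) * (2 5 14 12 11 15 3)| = 24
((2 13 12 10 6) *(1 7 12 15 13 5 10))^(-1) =(1 12 7)(2 6 10 5)(13 15) =[0, 12, 6, 3, 4, 2, 10, 1, 8, 9, 5, 11, 7, 15, 14, 13]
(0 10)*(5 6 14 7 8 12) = [10, 1, 2, 3, 4, 6, 14, 8, 12, 9, 0, 11, 5, 13, 7] = (0 10)(5 6 14 7 8 12)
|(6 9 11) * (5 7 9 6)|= 4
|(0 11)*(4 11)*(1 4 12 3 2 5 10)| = |(0 12 3 2 5 10 1 4 11)| = 9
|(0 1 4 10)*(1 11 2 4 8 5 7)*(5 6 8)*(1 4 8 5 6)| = 10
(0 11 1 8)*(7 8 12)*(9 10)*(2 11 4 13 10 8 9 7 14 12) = (0 4 13 10 7 9 8)(1 2 11)(12 14) = [4, 2, 11, 3, 13, 5, 6, 9, 0, 8, 7, 1, 14, 10, 12]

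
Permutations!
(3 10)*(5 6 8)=[0, 1, 2, 10, 4, 6, 8, 7, 5, 9, 3]=(3 10)(5 6 8)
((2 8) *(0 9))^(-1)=(0 9)(2 8)=[9, 1, 8, 3, 4, 5, 6, 7, 2, 0]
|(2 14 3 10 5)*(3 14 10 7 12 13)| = |(14)(2 10 5)(3 7 12 13)| = 12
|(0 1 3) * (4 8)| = |(0 1 3)(4 8)| = 6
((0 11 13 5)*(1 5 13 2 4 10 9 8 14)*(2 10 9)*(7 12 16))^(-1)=(0 5 1 14 8 9 4 2 10 11)(7 16 12)=[5, 14, 10, 3, 2, 1, 6, 16, 9, 4, 11, 0, 7, 13, 8, 15, 12]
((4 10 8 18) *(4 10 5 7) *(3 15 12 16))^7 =[0, 1, 2, 16, 5, 7, 6, 4, 18, 9, 8, 11, 15, 13, 14, 3, 12, 17, 10] =(3 16 12 15)(4 5 7)(8 18 10)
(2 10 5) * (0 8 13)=(0 8 13)(2 10 5)=[8, 1, 10, 3, 4, 2, 6, 7, 13, 9, 5, 11, 12, 0]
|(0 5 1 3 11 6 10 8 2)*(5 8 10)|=15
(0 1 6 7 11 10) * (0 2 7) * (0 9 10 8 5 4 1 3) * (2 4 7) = (0 3)(1 6 9 10 4)(5 7 11 8) = [3, 6, 2, 0, 1, 7, 9, 11, 5, 10, 4, 8]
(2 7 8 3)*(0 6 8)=(0 6 8 3 2 7)=[6, 1, 7, 2, 4, 5, 8, 0, 3]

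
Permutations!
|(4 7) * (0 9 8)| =6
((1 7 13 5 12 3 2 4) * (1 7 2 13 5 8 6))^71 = (1 2 4 7 5 12 3 13 8 6) = [0, 2, 4, 13, 7, 12, 1, 5, 6, 9, 10, 11, 3, 8]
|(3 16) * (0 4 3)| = |(0 4 3 16)| = 4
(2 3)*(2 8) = (2 3 8) = [0, 1, 3, 8, 4, 5, 6, 7, 2]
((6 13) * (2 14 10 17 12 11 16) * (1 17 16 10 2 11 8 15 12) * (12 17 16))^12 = (1 12)(8 16)(10 17)(11 15) = [0, 12, 2, 3, 4, 5, 6, 7, 16, 9, 17, 15, 1, 13, 14, 11, 8, 10]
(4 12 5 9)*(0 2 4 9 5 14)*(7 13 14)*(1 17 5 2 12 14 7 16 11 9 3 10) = (0 12 16 11 9 3 10 1 17 5 2 4 14)(7 13) = [12, 17, 4, 10, 14, 2, 6, 13, 8, 3, 1, 9, 16, 7, 0, 15, 11, 5]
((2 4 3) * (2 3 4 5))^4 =(5) =[0, 1, 2, 3, 4, 5]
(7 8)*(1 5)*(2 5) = (1 2 5)(7 8) = [0, 2, 5, 3, 4, 1, 6, 8, 7]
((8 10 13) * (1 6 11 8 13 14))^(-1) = (1 14 10 8 11 6) = [0, 14, 2, 3, 4, 5, 1, 7, 11, 9, 8, 6, 12, 13, 10]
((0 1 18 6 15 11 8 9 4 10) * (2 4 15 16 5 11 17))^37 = (0 15 16 10 9 6 4 8 18 2 11 1 17 5) = [15, 17, 11, 3, 8, 0, 4, 7, 18, 6, 9, 1, 12, 13, 14, 16, 10, 5, 2]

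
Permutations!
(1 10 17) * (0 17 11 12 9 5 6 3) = (0 17 1 10 11 12 9 5 6 3) = [17, 10, 2, 0, 4, 6, 3, 7, 8, 5, 11, 12, 9, 13, 14, 15, 16, 1]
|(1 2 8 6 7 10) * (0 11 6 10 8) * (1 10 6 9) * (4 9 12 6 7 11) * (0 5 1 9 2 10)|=6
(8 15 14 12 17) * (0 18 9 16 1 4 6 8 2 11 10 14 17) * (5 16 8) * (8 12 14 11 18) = (0 8 15 17 2 18 9 12)(1 4 6 5 16)(10 11) = [8, 4, 18, 3, 6, 16, 5, 7, 15, 12, 11, 10, 0, 13, 14, 17, 1, 2, 9]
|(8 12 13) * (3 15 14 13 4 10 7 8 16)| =5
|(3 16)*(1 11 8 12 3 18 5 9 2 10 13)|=12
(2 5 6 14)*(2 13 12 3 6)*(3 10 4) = (2 5)(3 6 14 13 12 10 4) = [0, 1, 5, 6, 3, 2, 14, 7, 8, 9, 4, 11, 10, 12, 13]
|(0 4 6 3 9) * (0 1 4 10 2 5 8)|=5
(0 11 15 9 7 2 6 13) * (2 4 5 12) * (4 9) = [11, 1, 6, 3, 5, 12, 13, 9, 8, 7, 10, 15, 2, 0, 14, 4] = (0 11 15 4 5 12 2 6 13)(7 9)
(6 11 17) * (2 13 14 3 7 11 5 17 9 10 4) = [0, 1, 13, 7, 2, 17, 5, 11, 8, 10, 4, 9, 12, 14, 3, 15, 16, 6] = (2 13 14 3 7 11 9 10 4)(5 17 6)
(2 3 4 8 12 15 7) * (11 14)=[0, 1, 3, 4, 8, 5, 6, 2, 12, 9, 10, 14, 15, 13, 11, 7]=(2 3 4 8 12 15 7)(11 14)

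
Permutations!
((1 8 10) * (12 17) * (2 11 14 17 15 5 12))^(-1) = (1 10 8)(2 17 14 11)(5 15 12) = [0, 10, 17, 3, 4, 15, 6, 7, 1, 9, 8, 2, 5, 13, 11, 12, 16, 14]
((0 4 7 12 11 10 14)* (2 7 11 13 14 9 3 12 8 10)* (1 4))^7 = (0 10 1 9 4 3 11 12 2 13 7 14 8) = [10, 9, 13, 11, 3, 5, 6, 14, 0, 4, 1, 12, 2, 7, 8]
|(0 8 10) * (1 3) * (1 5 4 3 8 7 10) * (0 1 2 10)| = 12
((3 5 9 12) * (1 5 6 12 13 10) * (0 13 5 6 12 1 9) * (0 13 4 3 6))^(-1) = (0 1 6 12 3 4)(5 9 10 13) = [1, 6, 2, 4, 0, 9, 12, 7, 8, 10, 13, 11, 3, 5]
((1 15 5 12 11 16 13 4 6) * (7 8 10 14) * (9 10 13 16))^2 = (16)(1 5 11 10 7 13 6 15 12 9 14 8 4) = [0, 5, 2, 3, 1, 11, 15, 13, 4, 14, 7, 10, 9, 6, 8, 12, 16]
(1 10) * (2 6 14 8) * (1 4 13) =(1 10 4 13)(2 6 14 8) =[0, 10, 6, 3, 13, 5, 14, 7, 2, 9, 4, 11, 12, 1, 8]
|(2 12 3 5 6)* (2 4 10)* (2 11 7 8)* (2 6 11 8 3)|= |(2 12)(3 5 11 7)(4 10 8 6)|= 4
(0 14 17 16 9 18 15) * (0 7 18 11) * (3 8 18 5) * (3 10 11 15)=[14, 1, 2, 8, 4, 10, 6, 5, 18, 15, 11, 0, 12, 13, 17, 7, 9, 16, 3]=(0 14 17 16 9 15 7 5 10 11)(3 8 18)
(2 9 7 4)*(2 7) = (2 9)(4 7) = [0, 1, 9, 3, 7, 5, 6, 4, 8, 2]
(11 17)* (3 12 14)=[0, 1, 2, 12, 4, 5, 6, 7, 8, 9, 10, 17, 14, 13, 3, 15, 16, 11]=(3 12 14)(11 17)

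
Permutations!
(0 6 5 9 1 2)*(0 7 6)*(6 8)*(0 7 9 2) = (0 7 8 6 5 2 9 1) = [7, 0, 9, 3, 4, 2, 5, 8, 6, 1]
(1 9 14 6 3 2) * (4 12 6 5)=[0, 9, 1, 2, 12, 4, 3, 7, 8, 14, 10, 11, 6, 13, 5]=(1 9 14 5 4 12 6 3 2)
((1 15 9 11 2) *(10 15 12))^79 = (1 10 9 2 12 15 11) = [0, 10, 12, 3, 4, 5, 6, 7, 8, 2, 9, 1, 15, 13, 14, 11]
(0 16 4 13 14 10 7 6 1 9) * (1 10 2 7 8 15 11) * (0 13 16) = (1 9 13 14 2 7 6 10 8 15 11)(4 16) = [0, 9, 7, 3, 16, 5, 10, 6, 15, 13, 8, 1, 12, 14, 2, 11, 4]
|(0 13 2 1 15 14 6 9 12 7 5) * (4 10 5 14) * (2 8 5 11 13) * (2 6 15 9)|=15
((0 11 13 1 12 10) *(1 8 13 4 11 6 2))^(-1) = (0 10 12 1 2 6)(4 11)(8 13) = [10, 2, 6, 3, 11, 5, 0, 7, 13, 9, 12, 4, 1, 8]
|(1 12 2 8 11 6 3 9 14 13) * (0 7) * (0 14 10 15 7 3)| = |(0 3 9 10 15 7 14 13 1 12 2 8 11 6)| = 14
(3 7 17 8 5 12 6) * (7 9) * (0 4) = (0 4)(3 9 7 17 8 5 12 6) = [4, 1, 2, 9, 0, 12, 3, 17, 5, 7, 10, 11, 6, 13, 14, 15, 16, 8]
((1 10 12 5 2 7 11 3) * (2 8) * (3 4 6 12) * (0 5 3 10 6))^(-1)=(0 4 11 7 2 8 5)(1 3 12 6)=[4, 3, 8, 12, 11, 0, 1, 2, 5, 9, 10, 7, 6]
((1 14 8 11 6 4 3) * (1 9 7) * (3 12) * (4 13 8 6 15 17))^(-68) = (1 3 17 8 14 9 4 11 6 7 12 15 13) = [0, 3, 2, 17, 11, 5, 7, 12, 14, 4, 10, 6, 15, 1, 9, 13, 16, 8]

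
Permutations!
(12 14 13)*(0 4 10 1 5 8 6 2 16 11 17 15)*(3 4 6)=(0 6 2 16 11 17 15)(1 5 8 3 4 10)(12 14 13)=[6, 5, 16, 4, 10, 8, 2, 7, 3, 9, 1, 17, 14, 12, 13, 0, 11, 15]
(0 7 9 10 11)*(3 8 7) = [3, 1, 2, 8, 4, 5, 6, 9, 7, 10, 11, 0] = (0 3 8 7 9 10 11)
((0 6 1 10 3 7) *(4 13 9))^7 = (0 6 1 10 3 7)(4 13 9) = [6, 10, 2, 7, 13, 5, 1, 0, 8, 4, 3, 11, 12, 9]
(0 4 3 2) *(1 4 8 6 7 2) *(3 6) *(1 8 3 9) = (0 3 8 9 1 4 6 7 2) = [3, 4, 0, 8, 6, 5, 7, 2, 9, 1]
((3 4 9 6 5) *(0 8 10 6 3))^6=(0 8 10 6 5)=[8, 1, 2, 3, 4, 0, 5, 7, 10, 9, 6]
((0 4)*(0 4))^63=[0, 1, 2, 3, 4]=(4)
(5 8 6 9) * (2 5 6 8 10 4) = (2 5 10 4)(6 9) = [0, 1, 5, 3, 2, 10, 9, 7, 8, 6, 4]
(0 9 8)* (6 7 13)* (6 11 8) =(0 9 6 7 13 11 8) =[9, 1, 2, 3, 4, 5, 7, 13, 0, 6, 10, 8, 12, 11]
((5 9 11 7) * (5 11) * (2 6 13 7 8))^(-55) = (2 8 11 7 13 6)(5 9) = [0, 1, 8, 3, 4, 9, 2, 13, 11, 5, 10, 7, 12, 6]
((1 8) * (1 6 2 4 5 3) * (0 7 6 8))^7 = [1, 3, 6, 5, 2, 4, 7, 0, 8] = (8)(0 1 3 5 4 2 6 7)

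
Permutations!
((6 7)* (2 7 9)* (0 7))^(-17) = (0 9 7 2 6) = [9, 1, 6, 3, 4, 5, 0, 2, 8, 7]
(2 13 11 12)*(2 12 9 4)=(2 13 11 9 4)=[0, 1, 13, 3, 2, 5, 6, 7, 8, 4, 10, 9, 12, 11]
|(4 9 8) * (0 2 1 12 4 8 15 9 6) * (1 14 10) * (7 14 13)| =10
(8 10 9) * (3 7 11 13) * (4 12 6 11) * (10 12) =(3 7 4 10 9 8 12 6 11 13) =[0, 1, 2, 7, 10, 5, 11, 4, 12, 8, 9, 13, 6, 3]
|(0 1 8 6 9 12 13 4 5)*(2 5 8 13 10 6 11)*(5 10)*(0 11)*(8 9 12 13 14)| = 12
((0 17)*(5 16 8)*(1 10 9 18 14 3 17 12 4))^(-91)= (0 17 3 14 18 9 10 1 4 12)(5 8 16)= [17, 4, 2, 14, 12, 8, 6, 7, 16, 10, 1, 11, 0, 13, 18, 15, 5, 3, 9]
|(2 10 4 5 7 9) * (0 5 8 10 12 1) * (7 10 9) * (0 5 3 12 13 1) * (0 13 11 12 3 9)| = |(0 9 2 11 12 13 1 5 10 4 8)| = 11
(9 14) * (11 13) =(9 14)(11 13) =[0, 1, 2, 3, 4, 5, 6, 7, 8, 14, 10, 13, 12, 11, 9]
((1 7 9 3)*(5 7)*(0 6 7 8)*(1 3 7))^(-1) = [8, 6, 2, 3, 4, 1, 0, 9, 5, 7] = (0 8 5 1 6)(7 9)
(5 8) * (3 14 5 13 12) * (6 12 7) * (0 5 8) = (0 5)(3 14 8 13 7 6 12) = [5, 1, 2, 14, 4, 0, 12, 6, 13, 9, 10, 11, 3, 7, 8]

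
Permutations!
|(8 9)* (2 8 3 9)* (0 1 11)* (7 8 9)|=|(0 1 11)(2 9 3 7 8)|=15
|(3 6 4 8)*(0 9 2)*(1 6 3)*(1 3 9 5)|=|(0 5 1 6 4 8 3 9 2)|=9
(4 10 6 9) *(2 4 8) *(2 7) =[0, 1, 4, 3, 10, 5, 9, 2, 7, 8, 6] =(2 4 10 6 9 8 7)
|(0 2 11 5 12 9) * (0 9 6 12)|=|(0 2 11 5)(6 12)|=4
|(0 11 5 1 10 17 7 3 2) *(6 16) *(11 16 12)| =12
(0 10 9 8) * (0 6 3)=(0 10 9 8 6 3)=[10, 1, 2, 0, 4, 5, 3, 7, 6, 8, 9]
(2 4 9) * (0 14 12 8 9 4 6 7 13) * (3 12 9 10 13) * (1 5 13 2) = (0 14 9 1 5 13)(2 6 7 3 12 8 10) = [14, 5, 6, 12, 4, 13, 7, 3, 10, 1, 2, 11, 8, 0, 9]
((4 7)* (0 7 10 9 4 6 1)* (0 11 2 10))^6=(0 10 1)(2 6 4)(7 9 11)=[10, 0, 6, 3, 2, 5, 4, 9, 8, 11, 1, 7]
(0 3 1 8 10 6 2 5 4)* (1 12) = [3, 8, 5, 12, 0, 4, 2, 7, 10, 9, 6, 11, 1] = (0 3 12 1 8 10 6 2 5 4)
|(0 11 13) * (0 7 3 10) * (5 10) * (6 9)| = 14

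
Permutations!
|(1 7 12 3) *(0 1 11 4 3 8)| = 15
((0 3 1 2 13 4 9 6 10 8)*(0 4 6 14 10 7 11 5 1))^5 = (14)(0 3)(1 11 6 2 5 7 13) = [3, 11, 5, 0, 4, 7, 2, 13, 8, 9, 10, 6, 12, 1, 14]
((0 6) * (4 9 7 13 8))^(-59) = (0 6)(4 9 7 13 8) = [6, 1, 2, 3, 9, 5, 0, 13, 4, 7, 10, 11, 12, 8]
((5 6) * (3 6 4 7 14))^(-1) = (3 14 7 4 5 6) = [0, 1, 2, 14, 5, 6, 3, 4, 8, 9, 10, 11, 12, 13, 7]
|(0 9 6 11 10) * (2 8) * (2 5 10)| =8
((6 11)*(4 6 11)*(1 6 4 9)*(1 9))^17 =[0, 6, 2, 3, 4, 5, 1, 7, 8, 9, 10, 11] =(11)(1 6)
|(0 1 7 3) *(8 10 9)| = |(0 1 7 3)(8 10 9)| = 12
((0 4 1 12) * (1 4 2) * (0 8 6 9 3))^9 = (0 2 1 12 8 6 9 3) = [2, 12, 1, 0, 4, 5, 9, 7, 6, 3, 10, 11, 8]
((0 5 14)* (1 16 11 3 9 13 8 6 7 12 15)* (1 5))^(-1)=(0 14 5 15 12 7 6 8 13 9 3 11 16 1)=[14, 0, 2, 11, 4, 15, 8, 6, 13, 3, 10, 16, 7, 9, 5, 12, 1]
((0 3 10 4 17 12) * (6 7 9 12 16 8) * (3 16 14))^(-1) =[12, 1, 2, 14, 10, 5, 8, 6, 16, 7, 3, 11, 9, 13, 17, 15, 0, 4] =(0 12 9 7 6 8 16)(3 14 17 4 10)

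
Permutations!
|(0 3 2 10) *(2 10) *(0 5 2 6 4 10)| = |(0 3)(2 6 4 10 5)| = 10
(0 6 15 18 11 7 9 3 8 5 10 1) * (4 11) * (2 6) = (0 2 6 15 18 4 11 7 9 3 8 5 10 1) = [2, 0, 6, 8, 11, 10, 15, 9, 5, 3, 1, 7, 12, 13, 14, 18, 16, 17, 4]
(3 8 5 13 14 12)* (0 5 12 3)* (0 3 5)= (3 8 12)(5 13 14)= [0, 1, 2, 8, 4, 13, 6, 7, 12, 9, 10, 11, 3, 14, 5]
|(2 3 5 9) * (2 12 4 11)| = 7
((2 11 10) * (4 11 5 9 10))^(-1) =[0, 1, 10, 3, 11, 2, 6, 7, 8, 5, 9, 4] =(2 10 9 5)(4 11)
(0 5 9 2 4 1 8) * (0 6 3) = (0 5 9 2 4 1 8 6 3) = [5, 8, 4, 0, 1, 9, 3, 7, 6, 2]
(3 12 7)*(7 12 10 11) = (12)(3 10 11 7) = [0, 1, 2, 10, 4, 5, 6, 3, 8, 9, 11, 7, 12]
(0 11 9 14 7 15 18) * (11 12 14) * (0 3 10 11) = [12, 1, 2, 10, 4, 5, 6, 15, 8, 0, 11, 9, 14, 13, 7, 18, 16, 17, 3] = (0 12 14 7 15 18 3 10 11 9)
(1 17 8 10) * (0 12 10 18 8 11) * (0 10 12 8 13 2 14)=(0 8 18 13 2 14)(1 17 11 10)=[8, 17, 14, 3, 4, 5, 6, 7, 18, 9, 1, 10, 12, 2, 0, 15, 16, 11, 13]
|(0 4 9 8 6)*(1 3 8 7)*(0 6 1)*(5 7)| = |(0 4 9 5 7)(1 3 8)| = 15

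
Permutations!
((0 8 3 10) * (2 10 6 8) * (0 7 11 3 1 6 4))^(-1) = (0 4 3 11 7 10 2)(1 8 6) = [4, 8, 0, 11, 3, 5, 1, 10, 6, 9, 2, 7]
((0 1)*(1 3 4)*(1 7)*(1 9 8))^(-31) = (0 9 3 8 4 1 7) = [9, 7, 2, 8, 1, 5, 6, 0, 4, 3]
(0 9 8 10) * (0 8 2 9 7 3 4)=[7, 1, 9, 4, 0, 5, 6, 3, 10, 2, 8]=(0 7 3 4)(2 9)(8 10)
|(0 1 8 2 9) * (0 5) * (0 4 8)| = 10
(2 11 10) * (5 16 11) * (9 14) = (2 5 16 11 10)(9 14) = [0, 1, 5, 3, 4, 16, 6, 7, 8, 14, 2, 10, 12, 13, 9, 15, 11]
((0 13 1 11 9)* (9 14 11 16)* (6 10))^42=(0 1 9 13 16)=[1, 9, 2, 3, 4, 5, 6, 7, 8, 13, 10, 11, 12, 16, 14, 15, 0]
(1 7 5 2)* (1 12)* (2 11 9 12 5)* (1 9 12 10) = (1 7 2 5 11 12 9 10) = [0, 7, 5, 3, 4, 11, 6, 2, 8, 10, 1, 12, 9]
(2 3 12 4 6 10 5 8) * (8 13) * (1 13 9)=[0, 13, 3, 12, 6, 9, 10, 7, 2, 1, 5, 11, 4, 8]=(1 13 8 2 3 12 4 6 10 5 9)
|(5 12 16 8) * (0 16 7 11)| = |(0 16 8 5 12 7 11)| = 7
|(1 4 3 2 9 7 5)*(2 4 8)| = 6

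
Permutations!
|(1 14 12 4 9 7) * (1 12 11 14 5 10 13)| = 4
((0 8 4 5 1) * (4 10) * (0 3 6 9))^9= (10)= [0, 1, 2, 3, 4, 5, 6, 7, 8, 9, 10]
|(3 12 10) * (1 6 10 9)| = |(1 6 10 3 12 9)| = 6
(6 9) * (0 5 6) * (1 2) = (0 5 6 9)(1 2) = [5, 2, 1, 3, 4, 6, 9, 7, 8, 0]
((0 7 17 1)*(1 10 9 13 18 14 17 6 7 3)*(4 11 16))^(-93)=(6 7)(9 14)(10 18)(13 17)=[0, 1, 2, 3, 4, 5, 7, 6, 8, 14, 18, 11, 12, 17, 9, 15, 16, 13, 10]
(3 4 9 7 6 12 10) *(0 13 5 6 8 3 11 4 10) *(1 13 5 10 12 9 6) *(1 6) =[5, 13, 2, 12, 1, 6, 9, 8, 3, 7, 11, 4, 0, 10] =(0 5 6 9 7 8 3 12)(1 13 10 11 4)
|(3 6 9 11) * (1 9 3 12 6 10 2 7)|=|(1 9 11 12 6 3 10 2 7)|=9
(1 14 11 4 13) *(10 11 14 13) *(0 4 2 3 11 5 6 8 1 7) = (14)(0 4 10 5 6 8 1 13 7)(2 3 11) = [4, 13, 3, 11, 10, 6, 8, 0, 1, 9, 5, 2, 12, 7, 14]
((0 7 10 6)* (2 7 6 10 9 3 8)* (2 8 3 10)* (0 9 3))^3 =[10, 1, 0, 9, 4, 5, 2, 6, 8, 7, 3] =(0 10 3 9 7 6 2)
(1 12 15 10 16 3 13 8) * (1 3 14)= (1 12 15 10 16 14)(3 13 8)= [0, 12, 2, 13, 4, 5, 6, 7, 3, 9, 16, 11, 15, 8, 1, 10, 14]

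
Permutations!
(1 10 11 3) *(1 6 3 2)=(1 10 11 2)(3 6)=[0, 10, 1, 6, 4, 5, 3, 7, 8, 9, 11, 2]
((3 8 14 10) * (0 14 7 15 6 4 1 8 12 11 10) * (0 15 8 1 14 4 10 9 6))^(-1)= [15, 1, 2, 10, 0, 5, 9, 8, 7, 11, 6, 12, 3, 13, 4, 14]= (0 15 14 4)(3 10 6 9 11 12)(7 8)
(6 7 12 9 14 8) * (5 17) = (5 17)(6 7 12 9 14 8) = [0, 1, 2, 3, 4, 17, 7, 12, 6, 14, 10, 11, 9, 13, 8, 15, 16, 5]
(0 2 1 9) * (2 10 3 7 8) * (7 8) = (0 10 3 8 2 1 9) = [10, 9, 1, 8, 4, 5, 6, 7, 2, 0, 3]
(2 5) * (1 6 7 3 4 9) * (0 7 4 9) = (0 7 3 9 1 6 4)(2 5) = [7, 6, 5, 9, 0, 2, 4, 3, 8, 1]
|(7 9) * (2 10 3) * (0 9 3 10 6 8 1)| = 8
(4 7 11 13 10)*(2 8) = (2 8)(4 7 11 13 10) = [0, 1, 8, 3, 7, 5, 6, 11, 2, 9, 4, 13, 12, 10]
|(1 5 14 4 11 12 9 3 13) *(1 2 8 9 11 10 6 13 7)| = 12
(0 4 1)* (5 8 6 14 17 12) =(0 4 1)(5 8 6 14 17 12) =[4, 0, 2, 3, 1, 8, 14, 7, 6, 9, 10, 11, 5, 13, 17, 15, 16, 12]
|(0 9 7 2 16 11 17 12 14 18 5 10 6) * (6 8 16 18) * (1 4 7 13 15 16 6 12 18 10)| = 16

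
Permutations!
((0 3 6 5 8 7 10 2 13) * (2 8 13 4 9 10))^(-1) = (0 13 5 6 3)(2 7 8 10 9 4) = [13, 1, 7, 0, 2, 6, 3, 8, 10, 4, 9, 11, 12, 5]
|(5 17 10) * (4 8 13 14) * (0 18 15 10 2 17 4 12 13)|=|(0 18 15 10 5 4 8)(2 17)(12 13 14)|=42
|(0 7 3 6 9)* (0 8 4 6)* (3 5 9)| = 8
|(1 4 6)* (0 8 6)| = |(0 8 6 1 4)| = 5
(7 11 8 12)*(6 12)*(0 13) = (0 13)(6 12 7 11 8) = [13, 1, 2, 3, 4, 5, 12, 11, 6, 9, 10, 8, 7, 0]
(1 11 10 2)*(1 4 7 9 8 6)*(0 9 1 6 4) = (0 9 8 4 7 1 11 10 2) = [9, 11, 0, 3, 7, 5, 6, 1, 4, 8, 2, 10]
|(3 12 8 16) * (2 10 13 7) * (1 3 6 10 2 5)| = |(1 3 12 8 16 6 10 13 7 5)| = 10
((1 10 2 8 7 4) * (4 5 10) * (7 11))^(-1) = (1 4)(2 10 5 7 11 8) = [0, 4, 10, 3, 1, 7, 6, 11, 2, 9, 5, 8]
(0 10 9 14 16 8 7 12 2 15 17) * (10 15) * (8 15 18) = [18, 1, 10, 3, 4, 5, 6, 12, 7, 14, 9, 11, 2, 13, 16, 17, 15, 0, 8] = (0 18 8 7 12 2 10 9 14 16 15 17)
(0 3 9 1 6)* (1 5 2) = [3, 6, 1, 9, 4, 2, 0, 7, 8, 5] = (0 3 9 5 2 1 6)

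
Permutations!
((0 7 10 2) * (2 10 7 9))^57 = (10) = [0, 1, 2, 3, 4, 5, 6, 7, 8, 9, 10]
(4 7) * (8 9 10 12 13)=[0, 1, 2, 3, 7, 5, 6, 4, 9, 10, 12, 11, 13, 8]=(4 7)(8 9 10 12 13)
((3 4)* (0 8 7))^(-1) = (0 7 8)(3 4) = [7, 1, 2, 4, 3, 5, 6, 8, 0]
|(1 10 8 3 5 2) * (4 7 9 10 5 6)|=21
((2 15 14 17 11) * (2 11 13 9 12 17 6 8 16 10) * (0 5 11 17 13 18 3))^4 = (0 18 11)(2 8 15 16 14 10 6)(3 17 5)(9 12 13) = [18, 1, 8, 17, 4, 3, 2, 7, 15, 12, 6, 0, 13, 9, 10, 16, 14, 5, 11]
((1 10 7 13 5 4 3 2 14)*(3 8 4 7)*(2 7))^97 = (1 10 3 7 13 5 2 14)(4 8) = [0, 10, 14, 7, 8, 2, 6, 13, 4, 9, 3, 11, 12, 5, 1]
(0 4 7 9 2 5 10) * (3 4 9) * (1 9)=[1, 9, 5, 4, 7, 10, 6, 3, 8, 2, 0]=(0 1 9 2 5 10)(3 4 7)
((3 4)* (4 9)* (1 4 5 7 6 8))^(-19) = (1 7 3 8 5 4 6 9) = [0, 7, 2, 8, 6, 4, 9, 3, 5, 1]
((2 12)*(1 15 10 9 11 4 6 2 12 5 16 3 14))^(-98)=(1 3 5 6 11 10)(2 4 9 15 14 16)=[0, 3, 4, 5, 9, 6, 11, 7, 8, 15, 1, 10, 12, 13, 16, 14, 2]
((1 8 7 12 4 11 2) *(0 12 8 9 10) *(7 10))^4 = (0 2 8 4 9)(1 10 11 7 12) = [2, 10, 8, 3, 9, 5, 6, 12, 4, 0, 11, 7, 1]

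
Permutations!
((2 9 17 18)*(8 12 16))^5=[0, 1, 9, 3, 4, 5, 6, 7, 16, 17, 10, 11, 8, 13, 14, 15, 12, 18, 2]=(2 9 17 18)(8 16 12)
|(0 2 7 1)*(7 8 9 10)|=7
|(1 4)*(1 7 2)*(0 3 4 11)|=7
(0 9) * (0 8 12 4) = (0 9 8 12 4) = [9, 1, 2, 3, 0, 5, 6, 7, 12, 8, 10, 11, 4]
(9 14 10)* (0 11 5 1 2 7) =(0 11 5 1 2 7)(9 14 10) =[11, 2, 7, 3, 4, 1, 6, 0, 8, 14, 9, 5, 12, 13, 10]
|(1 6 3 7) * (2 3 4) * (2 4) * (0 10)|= |(0 10)(1 6 2 3 7)|= 10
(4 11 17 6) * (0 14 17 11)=(0 14 17 6 4)=[14, 1, 2, 3, 0, 5, 4, 7, 8, 9, 10, 11, 12, 13, 17, 15, 16, 6]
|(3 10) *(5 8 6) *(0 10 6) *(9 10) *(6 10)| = 10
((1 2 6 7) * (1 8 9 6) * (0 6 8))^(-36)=[0, 1, 2, 3, 4, 5, 6, 7, 8, 9]=(9)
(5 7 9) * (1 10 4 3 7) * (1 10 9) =(1 9 5 10 4 3 7) =[0, 9, 2, 7, 3, 10, 6, 1, 8, 5, 4]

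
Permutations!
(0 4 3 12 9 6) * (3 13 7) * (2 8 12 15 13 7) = (0 4 7 3 15 13 2 8 12 9 6) = [4, 1, 8, 15, 7, 5, 0, 3, 12, 6, 10, 11, 9, 2, 14, 13]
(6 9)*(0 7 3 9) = (0 7 3 9 6) = [7, 1, 2, 9, 4, 5, 0, 3, 8, 6]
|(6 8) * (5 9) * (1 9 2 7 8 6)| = |(1 9 5 2 7 8)| = 6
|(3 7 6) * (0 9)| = |(0 9)(3 7 6)| = 6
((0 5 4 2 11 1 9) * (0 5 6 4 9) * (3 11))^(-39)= (0 2 1 4 11 6 3)(5 9)= [2, 4, 1, 0, 11, 9, 3, 7, 8, 5, 10, 6]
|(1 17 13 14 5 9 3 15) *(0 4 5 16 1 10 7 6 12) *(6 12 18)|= 90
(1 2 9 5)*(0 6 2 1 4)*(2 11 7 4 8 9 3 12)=(0 6 11 7 4)(2 3 12)(5 8 9)=[6, 1, 3, 12, 0, 8, 11, 4, 9, 5, 10, 7, 2]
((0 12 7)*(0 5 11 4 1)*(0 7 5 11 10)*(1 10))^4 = (0 7)(1 10)(4 5)(11 12) = [7, 10, 2, 3, 5, 4, 6, 0, 8, 9, 1, 12, 11]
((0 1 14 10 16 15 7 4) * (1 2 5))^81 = (0 2 5 1 14 10 16 15 7 4) = [2, 14, 5, 3, 0, 1, 6, 4, 8, 9, 16, 11, 12, 13, 10, 7, 15]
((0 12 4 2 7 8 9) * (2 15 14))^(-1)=(0 9 8 7 2 14 15 4 12)=[9, 1, 14, 3, 12, 5, 6, 2, 7, 8, 10, 11, 0, 13, 15, 4]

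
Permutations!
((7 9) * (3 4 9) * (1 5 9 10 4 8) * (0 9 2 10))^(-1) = (0 4 10 2 5 1 8 3 7 9) = [4, 8, 5, 7, 10, 1, 6, 9, 3, 0, 2]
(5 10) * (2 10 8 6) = (2 10 5 8 6) = [0, 1, 10, 3, 4, 8, 2, 7, 6, 9, 5]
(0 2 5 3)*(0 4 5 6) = (0 2 6)(3 4 5) = [2, 1, 6, 4, 5, 3, 0]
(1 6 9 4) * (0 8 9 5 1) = [8, 6, 2, 3, 0, 1, 5, 7, 9, 4] = (0 8 9 4)(1 6 5)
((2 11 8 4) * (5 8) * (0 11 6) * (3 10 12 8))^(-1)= (0 6 2 4 8 12 10 3 5 11)= [6, 1, 4, 5, 8, 11, 2, 7, 12, 9, 3, 0, 10]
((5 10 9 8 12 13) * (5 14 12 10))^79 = (8 10 9)(12 13 14) = [0, 1, 2, 3, 4, 5, 6, 7, 10, 8, 9, 11, 13, 14, 12]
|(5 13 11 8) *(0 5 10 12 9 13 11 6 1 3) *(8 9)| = |(0 5 11 9 13 6 1 3)(8 10 12)| = 24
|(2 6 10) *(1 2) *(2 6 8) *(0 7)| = 6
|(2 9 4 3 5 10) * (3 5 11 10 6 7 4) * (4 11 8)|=10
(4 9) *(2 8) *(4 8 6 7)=(2 6 7 4 9 8)=[0, 1, 6, 3, 9, 5, 7, 4, 2, 8]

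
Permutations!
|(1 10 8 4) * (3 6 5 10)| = 7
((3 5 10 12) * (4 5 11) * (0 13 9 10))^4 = (0 12 5 10 4 9 11 13 3) = [12, 1, 2, 0, 9, 10, 6, 7, 8, 11, 4, 13, 5, 3]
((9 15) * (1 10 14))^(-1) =[0, 14, 2, 3, 4, 5, 6, 7, 8, 15, 1, 11, 12, 13, 10, 9] =(1 14 10)(9 15)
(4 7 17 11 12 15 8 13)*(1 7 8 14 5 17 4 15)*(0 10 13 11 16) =(0 10 13 15 14 5 17 16)(1 7 4 8 11 12) =[10, 7, 2, 3, 8, 17, 6, 4, 11, 9, 13, 12, 1, 15, 5, 14, 0, 16]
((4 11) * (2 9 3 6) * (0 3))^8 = (11)(0 2 3 9 6) = [2, 1, 3, 9, 4, 5, 0, 7, 8, 6, 10, 11]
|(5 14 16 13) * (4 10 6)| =|(4 10 6)(5 14 16 13)| =12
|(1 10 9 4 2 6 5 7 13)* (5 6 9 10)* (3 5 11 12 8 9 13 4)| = |(1 11 12 8 9 3 5 7 4 2 13)| = 11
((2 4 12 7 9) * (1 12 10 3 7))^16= (12)(2 7 10)(3 4 9)= [0, 1, 7, 4, 9, 5, 6, 10, 8, 3, 2, 11, 12]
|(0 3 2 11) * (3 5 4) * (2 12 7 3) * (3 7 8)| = 15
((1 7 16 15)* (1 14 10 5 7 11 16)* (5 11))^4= (1 5 7)(10 14 15 16 11)= [0, 5, 2, 3, 4, 7, 6, 1, 8, 9, 14, 10, 12, 13, 15, 16, 11]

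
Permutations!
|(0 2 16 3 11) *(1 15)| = 10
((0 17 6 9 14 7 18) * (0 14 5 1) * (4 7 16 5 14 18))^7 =(18)(0 1 5 16 14 9 6 17)(4 7) =[1, 5, 2, 3, 7, 16, 17, 4, 8, 6, 10, 11, 12, 13, 9, 15, 14, 0, 18]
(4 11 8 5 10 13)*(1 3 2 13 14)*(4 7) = (1 3 2 13 7 4 11 8 5 10 14) = [0, 3, 13, 2, 11, 10, 6, 4, 5, 9, 14, 8, 12, 7, 1]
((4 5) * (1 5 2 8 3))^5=(1 3 8 2 4 5)=[0, 3, 4, 8, 5, 1, 6, 7, 2]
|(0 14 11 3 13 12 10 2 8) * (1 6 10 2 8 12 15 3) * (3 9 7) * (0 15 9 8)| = |(0 14 11 1 6 10)(2 12)(3 13 9 7)(8 15)| = 12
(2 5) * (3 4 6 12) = (2 5)(3 4 6 12) = [0, 1, 5, 4, 6, 2, 12, 7, 8, 9, 10, 11, 3]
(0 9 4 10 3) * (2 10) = (0 9 4 2 10 3) = [9, 1, 10, 0, 2, 5, 6, 7, 8, 4, 3]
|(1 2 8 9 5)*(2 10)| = |(1 10 2 8 9 5)| = 6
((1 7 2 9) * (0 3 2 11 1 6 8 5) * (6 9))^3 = (11)(0 6)(2 5)(3 8) = [6, 1, 5, 8, 4, 2, 0, 7, 3, 9, 10, 11]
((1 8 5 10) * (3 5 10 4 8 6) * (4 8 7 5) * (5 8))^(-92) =(1 10 8 7 4 3 6) =[0, 10, 2, 6, 3, 5, 1, 4, 7, 9, 8]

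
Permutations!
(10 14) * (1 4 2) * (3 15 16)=[0, 4, 1, 15, 2, 5, 6, 7, 8, 9, 14, 11, 12, 13, 10, 16, 3]=(1 4 2)(3 15 16)(10 14)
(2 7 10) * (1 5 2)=(1 5 2 7 10)=[0, 5, 7, 3, 4, 2, 6, 10, 8, 9, 1]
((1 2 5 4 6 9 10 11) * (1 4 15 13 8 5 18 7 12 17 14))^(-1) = (1 14 17 12 7 18 2)(4 11 10 9 6)(5 8 13 15) = [0, 14, 1, 3, 11, 8, 4, 18, 13, 6, 9, 10, 7, 15, 17, 5, 16, 12, 2]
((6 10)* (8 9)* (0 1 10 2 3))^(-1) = (0 3 2 6 10 1)(8 9) = [3, 0, 6, 2, 4, 5, 10, 7, 9, 8, 1]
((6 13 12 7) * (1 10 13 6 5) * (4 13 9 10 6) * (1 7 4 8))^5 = (1 8 6)(4 12 13)(5 7)(9 10) = [0, 8, 2, 3, 12, 7, 1, 5, 6, 10, 9, 11, 13, 4]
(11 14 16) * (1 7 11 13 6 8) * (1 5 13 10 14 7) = (5 13 6 8)(7 11)(10 14 16) = [0, 1, 2, 3, 4, 13, 8, 11, 5, 9, 14, 7, 12, 6, 16, 15, 10]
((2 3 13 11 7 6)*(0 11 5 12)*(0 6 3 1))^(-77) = (0 3 12 1 7 5 2 11 13 6) = [3, 7, 11, 12, 4, 2, 0, 5, 8, 9, 10, 13, 1, 6]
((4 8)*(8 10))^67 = (4 10 8) = [0, 1, 2, 3, 10, 5, 6, 7, 4, 9, 8]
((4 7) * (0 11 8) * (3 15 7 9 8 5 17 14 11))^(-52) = (17)(0 4 3 9 15 8 7) = [4, 1, 2, 9, 3, 5, 6, 0, 7, 15, 10, 11, 12, 13, 14, 8, 16, 17]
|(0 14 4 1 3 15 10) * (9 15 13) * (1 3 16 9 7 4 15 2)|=4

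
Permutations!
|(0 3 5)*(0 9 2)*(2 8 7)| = 7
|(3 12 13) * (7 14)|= |(3 12 13)(7 14)|= 6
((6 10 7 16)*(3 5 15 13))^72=(16)=[0, 1, 2, 3, 4, 5, 6, 7, 8, 9, 10, 11, 12, 13, 14, 15, 16]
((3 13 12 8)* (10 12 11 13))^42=(13)(3 12)(8 10)=[0, 1, 2, 12, 4, 5, 6, 7, 10, 9, 8, 11, 3, 13]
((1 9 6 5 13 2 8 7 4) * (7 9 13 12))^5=(1 6)(2 12)(4 9)(5 13)(7 8)=[0, 6, 12, 3, 9, 13, 1, 8, 7, 4, 10, 11, 2, 5]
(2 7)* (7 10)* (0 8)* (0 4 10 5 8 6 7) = (0 6 7 2 5 8 4 10) = [6, 1, 5, 3, 10, 8, 7, 2, 4, 9, 0]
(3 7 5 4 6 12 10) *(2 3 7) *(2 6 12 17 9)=(2 3 6 17 9)(4 12 10 7 5)=[0, 1, 3, 6, 12, 4, 17, 5, 8, 2, 7, 11, 10, 13, 14, 15, 16, 9]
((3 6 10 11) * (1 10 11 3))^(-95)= [0, 1, 2, 3, 4, 5, 6, 7, 8, 9, 10, 11]= (11)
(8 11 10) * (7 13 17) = (7 13 17)(8 11 10) = [0, 1, 2, 3, 4, 5, 6, 13, 11, 9, 8, 10, 12, 17, 14, 15, 16, 7]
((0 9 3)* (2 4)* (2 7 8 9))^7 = [0, 1, 2, 3, 4, 5, 6, 7, 8, 9] = (9)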